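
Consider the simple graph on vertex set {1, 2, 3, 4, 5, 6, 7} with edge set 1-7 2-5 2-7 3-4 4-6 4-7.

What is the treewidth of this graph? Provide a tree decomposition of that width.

Treewidth 1.
Bags: B1 = {4, 7}  B2 = {4, 6}  B3 = {2, 7}  B4 = {1, 7}  B5 = {2, 5}  B6 = {3, 4}
Tree: B1–B2, B1–B3, B1–B4, B3–B5, B2–B6

The largest bag has 2 vertices, giving width 1; this decomposition certifies tw(G) ≤ 1. G has an edge, so its treewidth is at least 1. Therefore the treewidth is 1.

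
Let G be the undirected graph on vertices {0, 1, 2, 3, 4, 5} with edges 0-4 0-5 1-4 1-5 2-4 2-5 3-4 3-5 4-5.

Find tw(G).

A width-2 tree decomposition is:
Bags: B1 = {1, 4, 5}  B2 = {0, 4, 5}  B3 = {3, 4, 5}  B4 = {2, 4, 5}
Tree: B1–B2, B1–B3, B1–B4
Each bag holds 3 vertices, so the decomposition has width 2, which upper-bounds the treewidth. For the lower bound, the 3 vertices {0, 4, 5} are pairwise adjacent, and any tree decomposition puts a clique entirely inside one bag — forcing width ≥ 2. Therefore the treewidth is 2.

2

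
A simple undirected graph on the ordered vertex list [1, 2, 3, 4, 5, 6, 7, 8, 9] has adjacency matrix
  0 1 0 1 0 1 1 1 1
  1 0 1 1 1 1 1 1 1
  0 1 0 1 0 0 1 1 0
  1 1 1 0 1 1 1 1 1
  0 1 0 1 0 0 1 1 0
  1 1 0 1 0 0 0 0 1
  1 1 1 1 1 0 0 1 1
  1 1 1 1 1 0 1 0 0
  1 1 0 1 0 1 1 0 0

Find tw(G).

A width-4 tree decomposition is:
Bags: B1 = {1, 2, 4, 7, 9}  B2 = {1, 2, 4, 7, 8}  B3 = {2, 4, 5, 7, 8}  B4 = {1, 2, 4, 6, 9}  B5 = {2, 3, 4, 7, 8}
Tree: B1–B2, B2–B3, B1–B4, B3–B5
Each bag holds 5 vertices, so the decomposition has width 4, which upper-bounds the treewidth. For the lower bound, the 5 vertices {1, 2, 4, 6, 9} are pairwise adjacent, and any tree decomposition puts a clique entirely inside one bag — forcing width ≥ 4. Combining the bounds, tw(G) = 4.

4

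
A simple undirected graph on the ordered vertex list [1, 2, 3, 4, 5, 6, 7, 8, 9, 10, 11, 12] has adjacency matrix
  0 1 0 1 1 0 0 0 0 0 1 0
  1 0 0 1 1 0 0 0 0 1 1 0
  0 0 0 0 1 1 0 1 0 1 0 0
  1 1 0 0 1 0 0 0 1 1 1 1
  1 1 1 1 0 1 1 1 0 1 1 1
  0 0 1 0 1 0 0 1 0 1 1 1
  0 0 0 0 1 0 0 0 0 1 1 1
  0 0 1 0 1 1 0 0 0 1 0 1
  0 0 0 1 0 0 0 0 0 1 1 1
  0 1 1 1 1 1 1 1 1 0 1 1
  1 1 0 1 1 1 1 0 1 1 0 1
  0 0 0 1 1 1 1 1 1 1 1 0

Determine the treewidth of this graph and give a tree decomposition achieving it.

The largest bag has 5 vertices, giving width 4; this decomposition certifies tw(G) ≤ 4. For the lower bound, the 5 vertices {4, 9, 10, 11, 12} are pairwise adjacent, and any tree decomposition puts a clique entirely inside one bag — forcing width ≥ 4. Hence tw(G) = 4 exactly.

Treewidth 4.
Bags: B1 = {4, 5, 10, 11, 12}  B2 = {4, 9, 10, 11, 12}  B3 = {2, 4, 5, 10, 11}  B4 = {5, 7, 10, 11, 12}  B5 = {5, 6, 10, 11, 12}  B6 = {5, 6, 8, 10, 12}  B7 = {1, 2, 4, 5, 11}  B8 = {3, 5, 6, 8, 10}
Tree: B1–B2, B1–B3, B1–B4, B4–B5, B5–B6, B3–B7, B6–B8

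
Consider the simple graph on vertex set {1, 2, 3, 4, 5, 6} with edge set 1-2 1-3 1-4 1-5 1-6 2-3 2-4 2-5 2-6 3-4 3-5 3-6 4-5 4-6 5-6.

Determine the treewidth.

5

A width-5 tree decomposition is:
Bags: B1 = {1, 2, 3, 4, 5, 6}
Tree: (single bag)
With just one bag of size 6, the width is 6 − 1 = 5, so tw(G) ≤ 5. On the other hand G contains the 6-clique {1, 2, 3, 4, 5, 6}. A clique must lie in a single bag of any decomposition, so no decomposition can have width below 5. Hence tw(G) = 5 exactly.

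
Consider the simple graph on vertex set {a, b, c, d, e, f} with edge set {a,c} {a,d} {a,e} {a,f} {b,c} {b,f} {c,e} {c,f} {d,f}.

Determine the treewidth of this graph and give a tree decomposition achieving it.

Treewidth 2.
One such decomposition:
Bags: B1 = {b, c, f}  B2 = {a, c, f}  B3 = {a, c, e}  B4 = {a, d, f}
Tree: B1–B2, B2–B3, B2–B4

Every bag has size at most 3, so the width is 3 − 1 = 2 and tw(G) ≤ 2. Conversely, {a, d, f} is a clique of size 3, and the vertices of any clique must share a bag in every tree decomposition; so some bag has ≥ 3 vertices and tw(G) ≥ 2. The upper and lower bounds meet at 2, so that is the treewidth.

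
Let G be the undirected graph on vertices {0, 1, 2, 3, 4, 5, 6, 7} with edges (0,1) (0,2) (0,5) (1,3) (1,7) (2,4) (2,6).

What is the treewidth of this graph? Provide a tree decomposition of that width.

Treewidth 1.
One such decomposition:
Bags: B1 = {1, 3}  B2 = {0, 1}  B3 = {0, 2}  B4 = {0, 5}  B5 = {1, 7}  B6 = {2, 6}  B7 = {2, 4}
Tree: B1–B2, B2–B3, B3–B4, B2–B5, B3–B6, B6–B7

The largest bag has 2 vertices, giving width 1; this decomposition certifies tw(G) ≤ 1. Since G has at least one edge (e.g. 1–3), it is not an edgeless graph, so tw(G) ≥ 1. The upper and lower bounds meet at 1, so that is the treewidth.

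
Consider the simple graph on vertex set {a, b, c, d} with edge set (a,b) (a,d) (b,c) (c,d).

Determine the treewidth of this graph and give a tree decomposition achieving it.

Every bag has size at most 3, so the width is 3 − 1 = 2 and tw(G) ≤ 2. The edges d–a–b–c–d form a cycle, so G is not a tree and its treewidth is at least 2. Therefore the treewidth is 2.

Treewidth 2.
Bags: B1 = {a, b, d}  B2 = {b, c, d}
Tree: B1–B2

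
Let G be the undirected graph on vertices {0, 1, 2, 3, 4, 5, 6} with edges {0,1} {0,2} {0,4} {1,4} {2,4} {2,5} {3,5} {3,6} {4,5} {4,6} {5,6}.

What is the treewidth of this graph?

A width-2 tree decomposition is:
Bags: B1 = {0, 2, 4}  B2 = {2, 4, 5}  B3 = {4, 5, 6}  B4 = {0, 1, 4}  B5 = {3, 5, 6}
Tree: B1–B2, B2–B3, B1–B4, B3–B5
The largest bag has 3 vertices, giving width 2; this decomposition certifies tw(G) ≤ 2. Conversely, {3, 5, 6} is a clique of size 3, and the vertices of any clique must share a bag in every tree decomposition; so some bag has ≥ 3 vertices and tw(G) ≥ 2. Combining the bounds, tw(G) = 2.

2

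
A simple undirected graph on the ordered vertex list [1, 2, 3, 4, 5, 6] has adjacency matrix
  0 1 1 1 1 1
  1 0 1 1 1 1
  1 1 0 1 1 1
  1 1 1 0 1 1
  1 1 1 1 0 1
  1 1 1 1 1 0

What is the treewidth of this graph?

5

A width-5 tree decomposition is:
Bags: B1 = {1, 2, 3, 4, 5, 6}
Tree: (single bag)
A single bag containing all 6 vertices is trivially a valid decomposition of width 5. For the lower bound, the 6 vertices {1, 2, 3, 4, 5, 6} are pairwise adjacent, and any tree decomposition puts a clique entirely inside one bag — forcing width ≥ 5. Hence tw(G) = 5 exactly.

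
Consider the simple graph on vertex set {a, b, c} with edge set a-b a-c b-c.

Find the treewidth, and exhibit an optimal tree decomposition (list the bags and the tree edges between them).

With just one bag of size 3, the width is 3 − 1 = 2, so tw(G) ≤ 2. For the lower bound, the 3 vertices {a, b, c} are pairwise adjacent, and any tree decomposition puts a clique entirely inside one bag — forcing width ≥ 2. Therefore the treewidth is 2.

Treewidth 2.
One optimal decomposition is:
Bags: B1 = {a, b, c}
Tree: (single bag)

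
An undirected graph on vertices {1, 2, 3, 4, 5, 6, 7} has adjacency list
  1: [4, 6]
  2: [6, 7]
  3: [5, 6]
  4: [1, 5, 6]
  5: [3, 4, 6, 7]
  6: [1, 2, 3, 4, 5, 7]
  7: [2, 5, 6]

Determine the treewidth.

A width-2 tree decomposition is:
Bags: B1 = {5, 6, 7}  B2 = {4, 5, 6}  B3 = {1, 4, 6}  B4 = {3, 5, 6}  B5 = {2, 6, 7}
Tree: B1–B2, B2–B3, B1–B4, B1–B5
Every bag has size at most 3, so the width is 3 − 1 = 2 and tw(G) ≤ 2. On the other hand G contains the 3-clique {1, 4, 6}. A clique must lie in a single bag of any decomposition, so no decomposition can have width below 2. Therefore the treewidth is 2.

2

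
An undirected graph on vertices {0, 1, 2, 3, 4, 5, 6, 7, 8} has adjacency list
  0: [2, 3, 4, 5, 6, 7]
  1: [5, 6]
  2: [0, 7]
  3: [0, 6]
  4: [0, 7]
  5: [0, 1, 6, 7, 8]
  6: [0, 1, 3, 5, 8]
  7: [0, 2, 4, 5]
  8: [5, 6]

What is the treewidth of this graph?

A width-2 tree decomposition is:
Bags: B1 = {0, 5, 6}  B2 = {1, 5, 6}  B3 = {0, 3, 6}  B4 = {5, 6, 8}  B5 = {0, 5, 7}  B6 = {0, 2, 7}  B7 = {0, 4, 7}
Tree: B1–B2, B1–B3, B1–B4, B1–B5, B5–B6, B6–B7
Each bag holds 3 vertices, so the decomposition has width 2, which upper-bounds the treewidth. For the lower bound, the 3 vertices {0, 3, 6} are pairwise adjacent, and any tree decomposition puts a clique entirely inside one bag — forcing width ≥ 2. Therefore the treewidth is 2.

2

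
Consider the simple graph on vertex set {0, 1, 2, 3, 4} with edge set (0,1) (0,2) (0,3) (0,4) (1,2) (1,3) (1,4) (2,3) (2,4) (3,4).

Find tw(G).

A width-4 tree decomposition is:
Bags: B1 = {0, 1, 2, 3, 4}
Tree: (single bag)
With just one bag of size 5, the width is 5 − 1 = 4, so tw(G) ≤ 4. Conversely, {0, 1, 2, 3, 4} is a clique of size 5, and the vertices of any clique must share a bag in every tree decomposition; so some bag has ≥ 5 vertices and tw(G) ≥ 4. Therefore the treewidth is 4.

4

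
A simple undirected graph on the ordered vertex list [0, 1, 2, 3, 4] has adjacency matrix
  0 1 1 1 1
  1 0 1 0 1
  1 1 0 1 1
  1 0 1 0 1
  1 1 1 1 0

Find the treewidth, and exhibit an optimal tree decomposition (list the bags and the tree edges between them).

Treewidth 3.
One such decomposition:
Bags: B1 = {0, 2, 3, 4}  B2 = {0, 1, 2, 4}
Tree: B1–B2

The largest bag has 4 vertices, giving width 3; this decomposition certifies tw(G) ≤ 3. On the other hand G contains the 4-clique {0, 1, 2, 4}. A clique must lie in a single bag of any decomposition, so no decomposition can have width below 3. Hence tw(G) = 3 exactly.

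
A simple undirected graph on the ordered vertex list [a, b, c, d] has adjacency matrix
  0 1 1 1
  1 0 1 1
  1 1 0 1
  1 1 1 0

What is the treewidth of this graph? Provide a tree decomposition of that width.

Treewidth 3.
Bags: B1 = {a, b, c, d}
Tree: (single bag)

With just one bag of size 4, the width is 4 − 1 = 3, so tw(G) ≤ 3. For the lower bound, the 4 vertices {a, b, c, d} are pairwise adjacent, and any tree decomposition puts a clique entirely inside one bag — forcing width ≥ 3. The upper and lower bounds meet at 3, so that is the treewidth.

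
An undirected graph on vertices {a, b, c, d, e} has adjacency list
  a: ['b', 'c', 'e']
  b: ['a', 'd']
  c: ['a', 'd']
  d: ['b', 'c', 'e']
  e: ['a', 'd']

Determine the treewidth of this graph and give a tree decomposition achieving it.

The largest bag has 3 vertices, giving width 2; this decomposition certifies tw(G) ≤ 2. The edges d–c–a–b–d form a cycle, so G is not a tree and its treewidth is at least 2. Combining the bounds, tw(G) = 2.

Treewidth 2.
One such decomposition:
Bags: B1 = {a, c, d}  B2 = {a, b, d}  B3 = {a, d, e}
Tree: B1–B2, B2–B3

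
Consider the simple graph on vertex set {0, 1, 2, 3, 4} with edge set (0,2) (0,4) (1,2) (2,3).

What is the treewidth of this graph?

1

A width-1 tree decomposition is:
Bags: B1 = {0, 2}  B2 = {0, 4}  B3 = {1, 2}  B4 = {2, 3}
Tree: B1–B2, B1–B3, B1–B4
The largest bag has 2 vertices, giving width 1; this decomposition certifies tw(G) ≤ 1. Any graph with an edge has treewidth ≥ 1, and G has the edge 2–0. Hence tw(G) = 1 exactly.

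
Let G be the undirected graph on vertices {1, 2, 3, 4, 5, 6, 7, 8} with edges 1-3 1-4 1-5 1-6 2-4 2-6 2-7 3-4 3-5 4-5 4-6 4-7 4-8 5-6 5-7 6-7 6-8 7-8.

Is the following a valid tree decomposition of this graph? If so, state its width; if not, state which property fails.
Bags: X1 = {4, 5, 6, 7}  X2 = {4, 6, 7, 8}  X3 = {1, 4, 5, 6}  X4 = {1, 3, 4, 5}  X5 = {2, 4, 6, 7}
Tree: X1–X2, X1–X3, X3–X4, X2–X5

Yes; width 3.

Checking the three conditions: (i) the bags cover all of {1, 2, 3, 4, 5, 6, 7, 8}; (ii) for each edge, some bag contains both endpoints; (iii) the bags containing any fixed vertex form a subtree. All hold, so the decomposition is valid with width 4 − 1 = 3.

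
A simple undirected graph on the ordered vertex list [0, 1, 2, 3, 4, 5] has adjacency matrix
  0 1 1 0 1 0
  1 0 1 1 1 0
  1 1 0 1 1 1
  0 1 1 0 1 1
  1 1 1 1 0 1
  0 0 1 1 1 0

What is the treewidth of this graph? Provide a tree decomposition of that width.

Treewidth 3.
One optimal decomposition is:
Bags: B1 = {0, 1, 2, 4}  B2 = {1, 2, 3, 4}  B3 = {2, 3, 4, 5}
Tree: B1–B2, B2–B3

Each bag holds 4 vertices, so the decomposition has width 3, which upper-bounds the treewidth. On the other hand G contains the 4-clique {0, 1, 2, 4}. A clique must lie in a single bag of any decomposition, so no decomposition can have width below 3. The upper and lower bounds meet at 3, so that is the treewidth.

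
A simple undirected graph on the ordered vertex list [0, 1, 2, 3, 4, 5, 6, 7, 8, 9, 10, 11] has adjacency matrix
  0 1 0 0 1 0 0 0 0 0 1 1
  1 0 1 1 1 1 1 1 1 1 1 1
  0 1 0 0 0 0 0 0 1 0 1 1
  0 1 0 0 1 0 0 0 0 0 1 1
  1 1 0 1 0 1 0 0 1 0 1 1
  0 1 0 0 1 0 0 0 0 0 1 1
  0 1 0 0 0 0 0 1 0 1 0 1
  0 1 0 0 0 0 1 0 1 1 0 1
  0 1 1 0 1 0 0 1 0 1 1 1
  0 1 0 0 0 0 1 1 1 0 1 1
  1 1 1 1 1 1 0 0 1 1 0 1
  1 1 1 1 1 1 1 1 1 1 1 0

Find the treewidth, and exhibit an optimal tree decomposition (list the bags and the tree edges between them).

Each bag holds 5 vertices, so the decomposition has width 4, which upper-bounds the treewidth. On the other hand G contains the 5-clique {1, 8, 9, 10, 11}. A clique must lie in a single bag of any decomposition, so no decomposition can have width below 4. Therefore the treewidth is 4.

Treewidth 4.
One such decomposition:
Bags: B1 = {1, 4, 5, 10, 11}  B2 = {1, 4, 8, 10, 11}  B3 = {1, 2, 8, 10, 11}  B4 = {1, 8, 9, 10, 11}  B5 = {1, 7, 8, 9, 11}  B6 = {1, 3, 4, 10, 11}  B7 = {0, 1, 4, 10, 11}  B8 = {1, 6, 7, 9, 11}
Tree: B1–B2, B2–B3, B3–B4, B4–B5, B1–B6, B2–B7, B5–B8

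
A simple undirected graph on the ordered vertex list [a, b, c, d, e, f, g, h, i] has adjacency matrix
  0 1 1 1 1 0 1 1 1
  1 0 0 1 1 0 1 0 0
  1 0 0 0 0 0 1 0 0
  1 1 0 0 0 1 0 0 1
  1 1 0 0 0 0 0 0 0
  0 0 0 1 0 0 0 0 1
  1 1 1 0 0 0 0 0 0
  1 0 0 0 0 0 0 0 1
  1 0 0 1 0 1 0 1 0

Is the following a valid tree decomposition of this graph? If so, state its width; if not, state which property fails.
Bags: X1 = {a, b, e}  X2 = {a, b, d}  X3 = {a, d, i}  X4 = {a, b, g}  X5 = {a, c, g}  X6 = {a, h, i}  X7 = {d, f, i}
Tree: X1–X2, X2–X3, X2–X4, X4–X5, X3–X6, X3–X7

Yes; width 2.

Checking the three conditions: (i) the bags cover all of {a, b, c, d, e, f, g, h, i}; (ii) for each edge, some bag contains both endpoints; (iii) the bags containing any fixed vertex form a subtree. All hold, so the decomposition is valid with width 3 − 1 = 2.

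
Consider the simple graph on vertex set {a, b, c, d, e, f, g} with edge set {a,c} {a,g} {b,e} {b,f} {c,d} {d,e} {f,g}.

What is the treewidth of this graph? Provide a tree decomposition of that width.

Each bag holds 3 vertices, so the decomposition has width 2, which upper-bounds the treewidth. For the lower bound, G contains the cycle d–e–b–f–g–a–c–d, so G is not a forest; only forests have treewidth ≤ 1, hence tw(G) ≥ 2. Therefore the treewidth is 2.

Treewidth 2.
Bags: B1 = {b, d, e}  B2 = {b, d, f}  B3 = {d, f, g}  B4 = {a, d, g}  B5 = {a, c, d}
Tree: B1–B2, B2–B3, B3–B4, B4–B5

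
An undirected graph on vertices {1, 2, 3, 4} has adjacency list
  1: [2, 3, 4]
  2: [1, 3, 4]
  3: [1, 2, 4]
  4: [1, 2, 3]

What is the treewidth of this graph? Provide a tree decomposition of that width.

A single bag containing all 4 vertices is trivially a valid decomposition of width 3. Conversely, {1, 2, 3, 4} is a clique of size 4, and the vertices of any clique must share a bag in every tree decomposition; so some bag has ≥ 4 vertices and tw(G) ≥ 3. The upper and lower bounds meet at 3, so that is the treewidth.

Treewidth 3.
One optimal decomposition is:
Bags: B1 = {1, 2, 3, 4}
Tree: (single bag)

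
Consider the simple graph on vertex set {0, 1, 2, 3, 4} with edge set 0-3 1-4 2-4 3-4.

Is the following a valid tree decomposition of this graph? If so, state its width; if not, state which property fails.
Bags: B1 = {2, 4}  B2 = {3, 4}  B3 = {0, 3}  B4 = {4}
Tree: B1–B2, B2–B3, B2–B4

A tree decomposition must satisfy three properties: every vertex lies in some bag; for every edge, both endpoints lie together in some bag; and for every vertex, the bags containing it form a connected subtree. Here vertex 1 appears in no bag, so the decomposition is invalid.

No — vertex 1 appears in no bag.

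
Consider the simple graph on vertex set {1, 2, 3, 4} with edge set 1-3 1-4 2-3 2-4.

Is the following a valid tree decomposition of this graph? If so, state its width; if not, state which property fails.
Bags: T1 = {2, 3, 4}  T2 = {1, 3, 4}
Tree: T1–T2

Checking the three conditions: (i) the bags cover all of {1, 2, 3, 4}; (ii) for each edge, some bag contains both endpoints; (iii) the bags containing any fixed vertex form a subtree. All hold, so the decomposition is valid with width 3 − 1 = 2.

Yes; width 2.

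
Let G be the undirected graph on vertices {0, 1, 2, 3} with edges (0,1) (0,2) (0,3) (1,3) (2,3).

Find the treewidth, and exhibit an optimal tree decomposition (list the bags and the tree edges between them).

Treewidth 2.
Bags: B1 = {0, 1, 3}  B2 = {0, 2, 3}
Tree: B1–B2

Each bag holds 3 vertices, so the decomposition has width 2, which upper-bounds the treewidth. On the other hand G contains the 3-clique {0, 1, 3}. A clique must lie in a single bag of any decomposition, so no decomposition can have width below 2. Hence tw(G) = 2 exactly.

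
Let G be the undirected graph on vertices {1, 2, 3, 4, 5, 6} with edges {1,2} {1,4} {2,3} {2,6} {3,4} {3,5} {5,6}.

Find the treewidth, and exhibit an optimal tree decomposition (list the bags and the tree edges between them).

Each bag holds 3 vertices, so the decomposition has width 2, which upper-bounds the treewidth. The edges 1–4–3–2–1 form a cycle, so G is not a tree and its treewidth is at least 2. Therefore the treewidth is 2.

Treewidth 2.
One such decomposition:
Bags: B1 = {1, 2, 4}  B2 = {2, 3, 4}  B3 = {2, 3, 6}  B4 = {3, 5, 6}
Tree: B1–B2, B2–B3, B3–B4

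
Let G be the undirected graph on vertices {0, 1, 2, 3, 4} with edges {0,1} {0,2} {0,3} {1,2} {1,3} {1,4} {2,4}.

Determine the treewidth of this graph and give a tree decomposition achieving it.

Each bag holds 3 vertices, so the decomposition has width 2, which upper-bounds the treewidth. Conversely, {0, 1, 2} is a clique of size 3, and the vertices of any clique must share a bag in every tree decomposition; so some bag has ≥ 3 vertices and tw(G) ≥ 2. Combining the bounds, tw(G) = 2.

Treewidth 2.
One such decomposition:
Bags: B1 = {0, 1, 2}  B2 = {0, 1, 3}  B3 = {1, 2, 4}
Tree: B1–B2, B1–B3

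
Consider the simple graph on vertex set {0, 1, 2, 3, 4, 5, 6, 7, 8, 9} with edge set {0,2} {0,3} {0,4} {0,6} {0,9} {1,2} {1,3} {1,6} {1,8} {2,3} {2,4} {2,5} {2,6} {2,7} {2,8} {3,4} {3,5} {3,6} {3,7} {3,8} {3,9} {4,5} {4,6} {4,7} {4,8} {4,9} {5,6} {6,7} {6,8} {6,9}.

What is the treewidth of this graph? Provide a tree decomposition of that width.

Each bag holds 5 vertices, so the decomposition has width 4, which upper-bounds the treewidth. On the other hand G contains the 5-clique {0, 3, 4, 6, 9}. A clique must lie in a single bag of any decomposition, so no decomposition can have width below 4. Hence tw(G) = 4 exactly.

Treewidth 4.
Bags: B1 = {2, 3, 4, 5, 6}  B2 = {2, 3, 4, 6, 8}  B3 = {0, 2, 3, 4, 6}  B4 = {0, 3, 4, 6, 9}  B5 = {2, 3, 4, 6, 7}  B6 = {1, 2, 3, 6, 8}
Tree: B1–B2, B1–B3, B3–B4, B2–B5, B2–B6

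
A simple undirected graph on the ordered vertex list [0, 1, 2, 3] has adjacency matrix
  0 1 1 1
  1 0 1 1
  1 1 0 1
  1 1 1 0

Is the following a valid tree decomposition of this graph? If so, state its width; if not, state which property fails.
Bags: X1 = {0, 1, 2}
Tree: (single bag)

A tree decomposition must satisfy three properties: every vertex lies in some bag; for every edge, both endpoints lie together in some bag; and for every vertex, the bags containing it form a connected subtree. Here vertex 3 appears in no bag, so the decomposition is invalid.

No — vertex 3 appears in no bag.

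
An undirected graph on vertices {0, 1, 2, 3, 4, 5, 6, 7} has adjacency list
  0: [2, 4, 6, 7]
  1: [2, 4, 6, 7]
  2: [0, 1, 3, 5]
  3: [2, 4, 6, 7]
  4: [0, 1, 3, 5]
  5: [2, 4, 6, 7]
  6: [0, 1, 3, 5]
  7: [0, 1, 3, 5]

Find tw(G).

4

A width-4 tree decomposition is:
Bags: B1 = {0, 1, 2, 3, 5}  B2 = {0, 1, 3, 4, 5}  B3 = {0, 1, 3, 5, 6}  B4 = {0, 1, 3, 5, 7}
Tree: B1–B2, B2–B3, B3–B4
Every bag has size at most 5, so the width is 5 − 1 = 4 and tw(G) ≤ 4. For the lower bound: the 5 vertex sets {0,2}, {1,4}, {3,6}, {5}, {7} are disjoint, each induces a connected subgraph, and every pair is joined by at least one edge of G. Contracting each set to a single vertex therefore yields K_{5} as a minor, and since treewidth is minor-monotone, tw(G) ≥ tw(K_{5}) = 4. Hence tw(G) = 4 exactly.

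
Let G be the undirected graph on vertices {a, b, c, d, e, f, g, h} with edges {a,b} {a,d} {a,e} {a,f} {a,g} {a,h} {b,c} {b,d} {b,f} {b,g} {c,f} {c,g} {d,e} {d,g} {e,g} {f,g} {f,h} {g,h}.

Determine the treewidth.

3

A width-3 tree decomposition is:
Bags: B1 = {a, b, f, g}  B2 = {a, b, d, g}  B3 = {b, c, f, g}  B4 = {a, f, g, h}  B5 = {a, d, e, g}
Tree: B1–B2, B1–B3, B1–B4, B2–B5
Each bag holds 4 vertices, so the decomposition has width 3, which upper-bounds the treewidth. On the other hand G contains the 4-clique {b, c, f, g}. A clique must lie in a single bag of any decomposition, so no decomposition can have width below 3. Combining the bounds, tw(G) = 3.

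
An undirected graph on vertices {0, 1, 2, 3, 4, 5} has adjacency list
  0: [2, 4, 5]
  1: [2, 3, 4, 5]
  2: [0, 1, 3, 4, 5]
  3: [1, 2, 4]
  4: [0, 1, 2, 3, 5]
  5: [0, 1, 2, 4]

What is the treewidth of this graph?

A width-3 tree decomposition is:
Bags: B1 = {1, 2, 3, 4}  B2 = {1, 2, 4, 5}  B3 = {0, 2, 4, 5}
Tree: B1–B2, B2–B3
The largest bag has 4 vertices, giving width 3; this decomposition certifies tw(G) ≤ 3. On the other hand G contains the 4-clique {0, 2, 4, 5}. A clique must lie in a single bag of any decomposition, so no decomposition can have width below 3. Combining the bounds, tw(G) = 3.

3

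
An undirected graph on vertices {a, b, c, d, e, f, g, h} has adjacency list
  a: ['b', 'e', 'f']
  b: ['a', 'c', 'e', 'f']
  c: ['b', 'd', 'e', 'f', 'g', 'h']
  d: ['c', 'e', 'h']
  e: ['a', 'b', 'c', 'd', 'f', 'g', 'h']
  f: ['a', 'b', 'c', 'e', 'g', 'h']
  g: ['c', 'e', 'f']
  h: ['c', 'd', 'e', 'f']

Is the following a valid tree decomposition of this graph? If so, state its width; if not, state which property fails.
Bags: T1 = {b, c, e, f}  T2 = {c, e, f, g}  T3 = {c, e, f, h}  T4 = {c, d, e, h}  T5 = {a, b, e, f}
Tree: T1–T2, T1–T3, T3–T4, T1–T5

Yes; width 3.

Checking the three conditions: (i) the bags cover all of {a, b, c, d, e, f, g, h}; (ii) for each edge, some bag contains both endpoints; (iii) the bags containing any fixed vertex form a subtree. All hold, so the decomposition is valid with width 4 − 1 = 3.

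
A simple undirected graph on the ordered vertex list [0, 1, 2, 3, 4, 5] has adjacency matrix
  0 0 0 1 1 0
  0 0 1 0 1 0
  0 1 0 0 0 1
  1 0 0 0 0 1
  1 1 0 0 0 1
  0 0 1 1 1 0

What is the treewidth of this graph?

2

A width-2 tree decomposition is:
Bags: B1 = {0, 3, 5}  B2 = {0, 4, 5}  B3 = {2, 4, 5}  B4 = {1, 2, 4}
Tree: B1–B2, B2–B3, B3–B4
Each bag holds 3 vertices, so the decomposition has width 2, which upper-bounds the treewidth. For the lower bound, G contains the cycle 3–0–4–5–3, so G is not a forest; only forests have treewidth ≤ 1, hence tw(G) ≥ 2. Hence tw(G) = 2 exactly.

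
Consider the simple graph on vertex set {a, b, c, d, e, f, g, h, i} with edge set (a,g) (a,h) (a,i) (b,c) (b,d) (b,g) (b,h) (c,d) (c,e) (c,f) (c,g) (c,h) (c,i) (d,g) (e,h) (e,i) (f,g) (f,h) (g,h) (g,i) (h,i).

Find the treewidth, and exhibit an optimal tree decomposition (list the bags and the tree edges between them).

Treewidth 3.
Bags: B1 = {c, e, h, i}  B2 = {c, g, h, i}  B3 = {c, f, g, h}  B4 = {a, g, h, i}  B5 = {b, c, g, h}  B6 = {b, c, d, g}
Tree: B1–B2, B2–B3, B2–B4, B3–B5, B5–B6

Each bag holds 4 vertices, so the decomposition has width 3, which upper-bounds the treewidth. For the lower bound, the 4 vertices {b, c, d, g} are pairwise adjacent, and any tree decomposition puts a clique entirely inside one bag — forcing width ≥ 3. The upper and lower bounds meet at 3, so that is the treewidth.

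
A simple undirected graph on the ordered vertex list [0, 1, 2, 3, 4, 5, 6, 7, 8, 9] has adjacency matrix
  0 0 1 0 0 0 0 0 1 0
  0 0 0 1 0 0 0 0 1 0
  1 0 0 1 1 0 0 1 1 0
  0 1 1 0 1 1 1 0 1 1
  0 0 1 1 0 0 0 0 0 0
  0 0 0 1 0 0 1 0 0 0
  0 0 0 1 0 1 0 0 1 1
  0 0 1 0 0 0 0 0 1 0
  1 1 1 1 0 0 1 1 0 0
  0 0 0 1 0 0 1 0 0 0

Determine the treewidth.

A width-2 tree decomposition is:
Bags: B1 = {2, 7, 8}  B2 = {2, 3, 8}  B3 = {2, 3, 4}  B4 = {3, 6, 8}  B5 = {0, 2, 8}  B6 = {1, 3, 8}  B7 = {3, 6, 9}  B8 = {3, 5, 6}
Tree: B1–B2, B2–B3, B2–B4, B1–B5, B4–B6, B4–B7, B4–B8
Every bag has size at most 3, so the width is 3 − 1 = 2 and tw(G) ≤ 2. Conversely, {0, 2, 8} is a clique of size 3, and the vertices of any clique must share a bag in every tree decomposition; so some bag has ≥ 3 vertices and tw(G) ≥ 2. The upper and lower bounds meet at 2, so that is the treewidth.

2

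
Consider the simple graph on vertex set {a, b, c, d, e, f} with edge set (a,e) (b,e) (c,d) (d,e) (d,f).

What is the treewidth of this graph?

A width-1 tree decomposition is:
Bags: B1 = {a, e}  B2 = {b, e}  B3 = {d, e}  B4 = {c, d}  B5 = {d, f}
Tree: B1–B2, B2–B3, B3–B4, B4–B5
Each bag holds 2 vertices, so the decomposition has width 1, which upper-bounds the treewidth. G has an edge, so its treewidth is at least 1. Therefore the treewidth is 1.

1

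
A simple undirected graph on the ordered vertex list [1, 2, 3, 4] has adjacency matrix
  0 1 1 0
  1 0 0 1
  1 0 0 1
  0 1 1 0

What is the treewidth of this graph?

A width-2 tree decomposition is:
Bags: B1 = {2, 3, 4}  B2 = {1, 2, 3}
Tree: B1–B2
The largest bag has 3 vertices, giving width 2; this decomposition certifies tw(G) ≤ 2. The edges 2–4–3–1–2 form a cycle, so G is not a tree and its treewidth is at least 2. Hence tw(G) = 2 exactly.

2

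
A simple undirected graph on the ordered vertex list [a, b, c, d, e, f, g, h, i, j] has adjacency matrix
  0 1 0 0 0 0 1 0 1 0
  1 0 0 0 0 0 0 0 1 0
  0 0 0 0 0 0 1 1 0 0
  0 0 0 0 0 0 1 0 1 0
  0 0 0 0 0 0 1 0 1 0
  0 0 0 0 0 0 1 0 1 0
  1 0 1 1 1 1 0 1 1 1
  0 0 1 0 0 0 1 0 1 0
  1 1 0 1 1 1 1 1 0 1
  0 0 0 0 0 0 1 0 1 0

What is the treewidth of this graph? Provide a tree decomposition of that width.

Treewidth 2.
One optimal decomposition is:
Bags: B1 = {g, h, i}  B2 = {f, g, i}  B3 = {a, g, i}  B4 = {e, g, i}  B5 = {g, i, j}  B6 = {a, b, i}  B7 = {d, g, i}  B8 = {c, g, h}
Tree: B1–B2, B2–B3, B2–B4, B2–B5, B3–B6, B2–B7, B1–B8

The largest bag has 3 vertices, giving width 2; this decomposition certifies tw(G) ≤ 2. On the other hand G contains the 3-clique {c, g, h}. A clique must lie in a single bag of any decomposition, so no decomposition can have width below 2. Combining the bounds, tw(G) = 2.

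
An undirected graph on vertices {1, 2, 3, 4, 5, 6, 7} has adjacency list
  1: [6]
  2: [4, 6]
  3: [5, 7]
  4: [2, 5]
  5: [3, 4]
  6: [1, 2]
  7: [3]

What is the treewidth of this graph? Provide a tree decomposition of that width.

The largest bag has 2 vertices, giving width 1; this decomposition certifies tw(G) ≤ 1. Any graph with an edge has treewidth ≥ 1, and G has the edge 7–3. The upper and lower bounds meet at 1, so that is the treewidth.

Treewidth 1.
One optimal decomposition is:
Bags: B1 = {3, 7}  B2 = {3, 5}  B3 = {4, 5}  B4 = {2, 4}  B5 = {2, 6}  B6 = {1, 6}
Tree: B1–B2, B2–B3, B3–B4, B4–B5, B5–B6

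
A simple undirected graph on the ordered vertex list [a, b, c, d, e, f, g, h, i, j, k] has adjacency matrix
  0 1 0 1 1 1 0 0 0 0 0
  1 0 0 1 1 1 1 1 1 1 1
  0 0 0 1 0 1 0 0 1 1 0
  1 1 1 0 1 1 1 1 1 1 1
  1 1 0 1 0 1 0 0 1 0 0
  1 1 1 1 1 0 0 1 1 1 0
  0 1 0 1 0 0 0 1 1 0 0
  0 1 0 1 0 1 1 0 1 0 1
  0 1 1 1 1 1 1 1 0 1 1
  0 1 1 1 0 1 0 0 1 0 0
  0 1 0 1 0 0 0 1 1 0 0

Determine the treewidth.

A width-4 tree decomposition is:
Bags: B1 = {a, b, d, e, f}  B2 = {b, d, e, f, i}  B3 = {b, d, f, i, j}  B4 = {b, d, f, h, i}  B5 = {b, d, h, i, k}  B6 = {b, d, g, h, i}  B7 = {c, d, f, i, j}
Tree: B1–B2, B2–B3, B3–B4, B4–B5, B5–B6, B3–B7
Every bag has size at most 5, so the width is 5 − 1 = 4 and tw(G) ≤ 4. Conversely, {c, d, f, i, j} is a clique of size 5, and the vertices of any clique must share a bag in every tree decomposition; so some bag has ≥ 5 vertices and tw(G) ≥ 4. Therefore the treewidth is 4.

4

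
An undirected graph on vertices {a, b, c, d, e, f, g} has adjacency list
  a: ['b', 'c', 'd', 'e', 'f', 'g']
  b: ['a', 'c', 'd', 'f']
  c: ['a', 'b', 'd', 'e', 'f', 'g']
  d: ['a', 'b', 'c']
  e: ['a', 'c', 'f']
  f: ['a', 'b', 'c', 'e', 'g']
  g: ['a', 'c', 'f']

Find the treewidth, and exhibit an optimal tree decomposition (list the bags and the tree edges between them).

Treewidth 3.
Bags: B1 = {a, b, c, f}  B2 = {a, c, e, f}  B3 = {a, b, c, d}  B4 = {a, c, f, g}
Tree: B1–B2, B1–B3, B1–B4

Each bag holds 4 vertices, so the decomposition has width 3, which upper-bounds the treewidth. Conversely, {a, b, c, d} is a clique of size 4, and the vertices of any clique must share a bag in every tree decomposition; so some bag has ≥ 4 vertices and tw(G) ≥ 3. Hence tw(G) = 3 exactly.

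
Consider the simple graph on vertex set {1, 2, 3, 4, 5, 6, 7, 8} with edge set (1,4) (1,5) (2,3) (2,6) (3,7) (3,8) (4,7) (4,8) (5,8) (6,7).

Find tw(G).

2

A width-2 tree decomposition is:
Bags: B1 = {2, 3, 6}  B2 = {3, 6, 7}  B3 = {3, 7, 8}  B4 = {4, 7, 8}  B5 = {4, 5, 8}  B6 = {1, 4, 5}
Tree: B1–B2, B2–B3, B3–B4, B4–B5, B5–B6
The largest bag has 3 vertices, giving width 2; this decomposition certifies tw(G) ≤ 2. Since 2–6–7–3–2 is a cycle in G, G is not acyclic. Forests are exactly the graphs of treewidth ≤ 1, so tw(G) ≥ 2. Therefore the treewidth is 2.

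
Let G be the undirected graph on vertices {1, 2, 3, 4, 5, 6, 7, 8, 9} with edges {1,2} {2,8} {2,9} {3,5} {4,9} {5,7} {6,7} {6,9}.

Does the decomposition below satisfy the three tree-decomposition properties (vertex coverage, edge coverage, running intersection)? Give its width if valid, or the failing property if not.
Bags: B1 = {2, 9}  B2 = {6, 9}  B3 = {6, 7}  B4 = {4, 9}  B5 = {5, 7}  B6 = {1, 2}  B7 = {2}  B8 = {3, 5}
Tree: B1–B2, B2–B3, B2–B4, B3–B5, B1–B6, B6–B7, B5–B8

A tree decomposition must satisfy three properties: every vertex lies in some bag; for every edge, both endpoints lie together in some bag; and for every vertex, the bags containing it form a connected subtree. Here vertex 8 appears in no bag, so the decomposition is invalid.

No — vertex 8 appears in no bag.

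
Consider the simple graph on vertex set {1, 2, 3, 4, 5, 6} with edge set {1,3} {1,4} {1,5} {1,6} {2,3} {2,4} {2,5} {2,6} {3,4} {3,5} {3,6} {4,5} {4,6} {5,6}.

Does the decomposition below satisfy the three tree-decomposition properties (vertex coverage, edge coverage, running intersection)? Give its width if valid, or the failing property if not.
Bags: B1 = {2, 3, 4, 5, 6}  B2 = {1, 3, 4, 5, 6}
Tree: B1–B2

Yes; width 4.

Vertex coverage: the bags together contain {1, 2, 3, 4, 5, 6}, the full vertex set. Edge coverage: each edge of G has both endpoints in at least one bag. Running intersection: for every vertex, the bags containing it form a connected subtree. All three properties hold, so this is a valid tree decomposition of width max|bag| − 1 = 4, and hence tw(G) ≤ 4.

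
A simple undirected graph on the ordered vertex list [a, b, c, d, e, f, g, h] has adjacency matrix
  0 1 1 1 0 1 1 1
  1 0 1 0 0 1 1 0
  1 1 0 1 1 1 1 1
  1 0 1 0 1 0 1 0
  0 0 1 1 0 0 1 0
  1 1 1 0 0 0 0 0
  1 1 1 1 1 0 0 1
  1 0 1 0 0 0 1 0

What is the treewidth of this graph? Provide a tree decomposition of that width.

Every bag has size at most 4, so the width is 4 − 1 = 3 and tw(G) ≤ 3. Conversely, {c, d, e, g} is a clique of size 4, and the vertices of any clique must share a bag in every tree decomposition; so some bag has ≥ 4 vertices and tw(G) ≥ 3. Hence tw(G) = 3 exactly.

Treewidth 3.
One such decomposition:
Bags: B1 = {a, c, d, g}  B2 = {c, d, e, g}  B3 = {a, b, c, g}  B4 = {a, b, c, f}  B5 = {a, c, g, h}
Tree: B1–B2, B1–B3, B3–B4, B3–B5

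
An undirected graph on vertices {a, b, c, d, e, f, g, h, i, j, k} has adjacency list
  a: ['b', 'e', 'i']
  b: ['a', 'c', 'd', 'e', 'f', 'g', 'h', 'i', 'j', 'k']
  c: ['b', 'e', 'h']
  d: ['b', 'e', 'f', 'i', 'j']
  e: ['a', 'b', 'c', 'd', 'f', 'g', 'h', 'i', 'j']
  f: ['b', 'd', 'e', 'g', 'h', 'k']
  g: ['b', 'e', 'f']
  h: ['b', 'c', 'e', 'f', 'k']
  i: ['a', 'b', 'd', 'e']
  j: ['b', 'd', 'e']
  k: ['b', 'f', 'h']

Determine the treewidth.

A width-3 tree decomposition is:
Bags: B1 = {b, d, e, f}  B2 = {b, d, e, j}  B3 = {b, d, e, i}  B4 = {b, e, f, h}  B5 = {b, c, e, h}  B6 = {b, e, f, g}  B7 = {b, f, h, k}  B8 = {a, b, e, i}
Tree: B1–B2, B2–B3, B1–B4, B4–B5, B1–B6, B4–B7, B3–B8
Every bag has size at most 4, so the width is 4 − 1 = 3 and tw(G) ≤ 3. For the lower bound, the 4 vertices {b, d, e, j} are pairwise adjacent, and any tree decomposition puts a clique entirely inside one bag — forcing width ≥ 3. Combining the bounds, tw(G) = 3.

3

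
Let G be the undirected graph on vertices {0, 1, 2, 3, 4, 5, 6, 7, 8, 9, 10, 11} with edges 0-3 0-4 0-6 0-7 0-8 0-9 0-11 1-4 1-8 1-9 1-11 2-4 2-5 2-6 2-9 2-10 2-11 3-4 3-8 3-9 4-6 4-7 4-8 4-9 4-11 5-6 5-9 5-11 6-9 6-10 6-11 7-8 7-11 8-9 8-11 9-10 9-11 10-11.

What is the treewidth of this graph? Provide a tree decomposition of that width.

Treewidth 4.
One such decomposition:
Bags: B1 = {0, 4, 6, 9, 11}  B2 = {0, 4, 8, 9, 11}  B3 = {0, 3, 4, 8, 9}  B4 = {2, 4, 6, 9, 11}  B5 = {1, 4, 8, 9, 11}  B6 = {2, 5, 6, 9, 11}  B7 = {0, 4, 7, 8, 11}  B8 = {2, 6, 9, 10, 11}
Tree: B1–B2, B2–B3, B1–B4, B2–B5, B4–B6, B2–B7, B6–B8

The largest bag has 5 vertices, giving width 4; this decomposition certifies tw(G) ≤ 4. For the lower bound, the 5 vertices {2, 6, 9, 10, 11} are pairwise adjacent, and any tree decomposition puts a clique entirely inside one bag — forcing width ≥ 4. Therefore the treewidth is 4.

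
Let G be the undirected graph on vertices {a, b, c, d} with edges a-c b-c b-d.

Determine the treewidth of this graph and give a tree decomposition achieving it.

Each bag holds 2 vertices, so the decomposition has width 1, which upper-bounds the treewidth. G has an edge, so its treewidth is at least 1. Combining the bounds, tw(G) = 1.

Treewidth 1.
One such decomposition:
Bags: B1 = {b, d}  B2 = {b, c}  B3 = {a, c}
Tree: B1–B2, B2–B3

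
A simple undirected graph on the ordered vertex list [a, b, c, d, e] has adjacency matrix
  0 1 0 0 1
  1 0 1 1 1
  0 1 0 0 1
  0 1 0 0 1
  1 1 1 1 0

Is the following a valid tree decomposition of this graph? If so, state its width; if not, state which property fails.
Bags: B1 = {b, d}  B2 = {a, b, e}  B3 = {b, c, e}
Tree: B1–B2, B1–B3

A tree decomposition must satisfy three properties: every vertex lies in some bag; for every edge, both endpoints lie together in some bag; and for every vertex, the bags containing it form a connected subtree. Here edge (e,d) lies in no bag, so the decomposition is invalid.

No — edge (e,d) lies in no bag.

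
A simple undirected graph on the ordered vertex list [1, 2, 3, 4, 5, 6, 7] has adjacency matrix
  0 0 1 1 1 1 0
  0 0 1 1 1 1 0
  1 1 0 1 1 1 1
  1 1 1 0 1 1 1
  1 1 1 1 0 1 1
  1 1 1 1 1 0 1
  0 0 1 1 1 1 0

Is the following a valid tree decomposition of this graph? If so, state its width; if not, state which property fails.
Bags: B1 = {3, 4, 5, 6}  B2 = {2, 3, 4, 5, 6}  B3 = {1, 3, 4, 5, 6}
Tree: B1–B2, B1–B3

No — vertex 7 appears in no bag.

A tree decomposition must satisfy three properties: every vertex lies in some bag; for every edge, both endpoints lie together in some bag; and for every vertex, the bags containing it form a connected subtree. Here vertex 7 appears in no bag, so the decomposition is invalid.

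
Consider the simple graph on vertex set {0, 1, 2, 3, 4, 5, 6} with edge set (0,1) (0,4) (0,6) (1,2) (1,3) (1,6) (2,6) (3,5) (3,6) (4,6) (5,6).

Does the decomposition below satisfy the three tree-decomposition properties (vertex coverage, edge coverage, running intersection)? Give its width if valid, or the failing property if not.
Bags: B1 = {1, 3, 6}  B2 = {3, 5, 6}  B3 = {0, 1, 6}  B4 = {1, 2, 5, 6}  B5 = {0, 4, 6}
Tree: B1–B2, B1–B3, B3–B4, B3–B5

A tree decomposition must satisfy three properties: every vertex lies in some bag; for every edge, both endpoints lie together in some bag; and for every vertex, the bags containing it form a connected subtree. Here bags containing vertex 5 are not connected in the tree, so the decomposition is invalid.

No — bags containing vertex 5 are not connected in the tree.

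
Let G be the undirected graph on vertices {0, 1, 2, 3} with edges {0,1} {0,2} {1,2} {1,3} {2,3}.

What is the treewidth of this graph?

A width-2 tree decomposition is:
Bags: B1 = {0, 1, 2}  B2 = {1, 2, 3}
Tree: B1–B2
Each bag holds 3 vertices, so the decomposition has width 2, which upper-bounds the treewidth. On the other hand G contains the 3-clique {0, 1, 2}. A clique must lie in a single bag of any decomposition, so no decomposition can have width below 2. The upper and lower bounds meet at 2, so that is the treewidth.

2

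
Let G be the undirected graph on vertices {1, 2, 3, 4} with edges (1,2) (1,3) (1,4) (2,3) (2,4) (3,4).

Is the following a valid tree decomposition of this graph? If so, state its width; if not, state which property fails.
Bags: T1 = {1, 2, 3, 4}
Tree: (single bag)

Checking the three conditions: (i) the bags cover all of {1, 2, 3, 4}; (ii) for each edge, some bag contains both endpoints; (iii) the bags containing any fixed vertex form a subtree. All hold, so the decomposition is valid with width 4 − 1 = 3.

Yes; width 3.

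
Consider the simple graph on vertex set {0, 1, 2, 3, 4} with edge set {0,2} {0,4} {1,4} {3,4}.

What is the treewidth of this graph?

1

A width-1 tree decomposition is:
Bags: B1 = {1, 4}  B2 = {0, 4}  B3 = {3, 4}  B4 = {0, 2}
Tree: B1–B2, B2–B3, B2–B4
The largest bag has 2 vertices, giving width 1; this decomposition certifies tw(G) ≤ 1. G has an edge, so its treewidth is at least 1. Combining the bounds, tw(G) = 1.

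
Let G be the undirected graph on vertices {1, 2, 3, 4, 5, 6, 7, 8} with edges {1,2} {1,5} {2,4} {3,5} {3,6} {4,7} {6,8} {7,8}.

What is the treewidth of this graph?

2

A width-2 tree decomposition is:
Bags: B1 = {1, 3, 5}  B2 = {1, 3, 6}  B3 = {1, 6, 8}  B4 = {1, 7, 8}  B5 = {1, 4, 7}  B6 = {1, 2, 4}
Tree: B1–B2, B2–B3, B3–B4, B4–B5, B5–B6
Each bag holds 3 vertices, so the decomposition has width 2, which upper-bounds the treewidth. Since 1–5–3–6–8–7–4–2–1 is a cycle in G, G is not acyclic. Forests are exactly the graphs of treewidth ≤ 1, so tw(G) ≥ 2. The upper and lower bounds meet at 2, so that is the treewidth.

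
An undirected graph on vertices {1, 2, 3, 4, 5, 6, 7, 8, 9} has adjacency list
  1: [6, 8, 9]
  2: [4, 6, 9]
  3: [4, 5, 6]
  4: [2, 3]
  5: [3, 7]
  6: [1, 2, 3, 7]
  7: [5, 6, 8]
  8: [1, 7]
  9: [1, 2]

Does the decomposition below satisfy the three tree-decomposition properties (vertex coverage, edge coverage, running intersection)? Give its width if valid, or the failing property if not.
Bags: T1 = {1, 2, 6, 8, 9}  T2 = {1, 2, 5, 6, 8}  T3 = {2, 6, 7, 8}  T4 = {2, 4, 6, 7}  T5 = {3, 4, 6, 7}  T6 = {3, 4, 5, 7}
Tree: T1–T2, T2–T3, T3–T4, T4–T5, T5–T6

A tree decomposition must satisfy three properties: every vertex lies in some bag; for every edge, both endpoints lie together in some bag; and for every vertex, the bags containing it form a connected subtree. Here bags containing vertex 5 are not connected in the tree, so the decomposition is invalid.

No — bags containing vertex 5 are not connected in the tree.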